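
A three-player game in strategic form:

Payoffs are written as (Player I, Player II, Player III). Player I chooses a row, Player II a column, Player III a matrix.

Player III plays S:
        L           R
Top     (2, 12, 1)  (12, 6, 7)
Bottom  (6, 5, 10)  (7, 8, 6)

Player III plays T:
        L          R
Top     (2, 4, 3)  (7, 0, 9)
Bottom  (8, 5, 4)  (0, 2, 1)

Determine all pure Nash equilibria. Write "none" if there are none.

For each player, find the best response to each opponent profile; mutual best responses are the pure NE.
Player I against (L, S): payoffs 2, 6 → best response Bottom.
Player I against (L, T): payoffs 2, 8 → best response Bottom.
Player I against (R, S): payoffs 12, 7 → best response Top.
Player I against (R, T): payoffs 7, 0 → best response Top.
Player II against (Top, S): payoffs 12, 6 → best response L.
Player II against (Top, T): payoffs 4, 0 → best response L.
Player II against (Bottom, S): payoffs 5, 8 → best response R.
Player II against (Bottom, T): payoffs 5, 2 → best response L.
Player III against (Top, L): payoffs 1, 3 → best response T.
Player III against (Top, R): payoffs 7, 9 → best response T.
Player III against (Bottom, L): payoffs 10, 4 → best response S.
Player III against (Bottom, R): payoffs 6, 1 → best response S.
No profile is a mutual best response for all players.

There is no pure-strategy Nash equilibrium.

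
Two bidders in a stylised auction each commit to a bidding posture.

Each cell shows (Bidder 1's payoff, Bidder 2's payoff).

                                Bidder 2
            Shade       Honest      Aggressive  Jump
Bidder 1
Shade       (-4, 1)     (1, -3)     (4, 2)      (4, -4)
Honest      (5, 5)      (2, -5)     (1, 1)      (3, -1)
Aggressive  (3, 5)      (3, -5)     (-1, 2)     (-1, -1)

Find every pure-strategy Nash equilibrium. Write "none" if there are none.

For each player, find the best response to each opponent profile; mutual best responses are the pure NE.
Bidder 1 against Shade: payoffs -4, 5, 3 → best response Honest.
Bidder 1 against Honest: payoffs 1, 2, 3 → best response Aggressive.
Bidder 1 against Aggressive: payoffs 4, 1, -1 → best response Shade.
Bidder 1 against Jump: payoffs 4, 3, -1 → best response Shade.
Bidder 2 against Shade: payoffs 1, -3, 2, -4 → best response Aggressive.
Bidder 2 against Honest: payoffs 5, -5, 1, -1 → best response Shade.
Bidder 2 against Aggressive: payoffs 5, -5, 2, -1 → best response Shade.
Mutual best responses: (Shade, Aggressive); (Honest, Shade).

The pure Nash equilibria are (Shade, Aggressive), (Honest, Shade).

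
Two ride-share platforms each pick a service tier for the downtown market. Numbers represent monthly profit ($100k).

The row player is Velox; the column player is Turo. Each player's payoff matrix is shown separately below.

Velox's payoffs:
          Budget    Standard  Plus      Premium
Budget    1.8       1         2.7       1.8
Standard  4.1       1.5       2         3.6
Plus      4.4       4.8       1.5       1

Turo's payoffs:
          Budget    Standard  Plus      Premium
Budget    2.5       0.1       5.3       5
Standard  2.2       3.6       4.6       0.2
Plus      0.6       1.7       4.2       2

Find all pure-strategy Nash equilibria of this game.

(Budget, Budget): Velox can switch to Standard (1.8 → 4.1). Not NE.
(Budget, Standard): Velox can switch to Standard (1 → 1.5). Not NE.
(Budget, Plus): Velox gets 2.7, best alternative 2; Turo gets 5.3, best alternative 5. No profitable deviation — NE.
(Budget, Premium): Velox can switch to Standard (1.8 → 3.6). Not NE.
(Standard, Budget): Velox can switch to Plus (4.1 → 4.4). Not NE.
(Standard, Standard): Velox can switch to Plus (1.5 → 4.8). Not NE.
(Standard, Plus): Velox can switch to Budget (2 → 2.7). Not NE.
(Standard, Premium): Turo can switch to Budget (0.2 → 2.2). Not NE.
(Plus, Budget): Turo can switch to Standard (0.6 → 1.7). Not NE.
(The remaining 3 profiles each have a profitable deviation by the same check.)

Pure NE: (Budget, Plus)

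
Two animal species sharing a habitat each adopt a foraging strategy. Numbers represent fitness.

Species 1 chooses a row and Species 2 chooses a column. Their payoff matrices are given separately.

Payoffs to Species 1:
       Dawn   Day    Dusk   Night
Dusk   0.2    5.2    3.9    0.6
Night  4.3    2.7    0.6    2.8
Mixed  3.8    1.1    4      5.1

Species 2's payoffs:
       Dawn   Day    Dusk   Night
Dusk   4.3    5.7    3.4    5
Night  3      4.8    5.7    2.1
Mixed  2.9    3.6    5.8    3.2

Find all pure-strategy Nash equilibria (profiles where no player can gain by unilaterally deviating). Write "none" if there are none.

Species 1 against Dawn: payoffs 0.2, 4.3, 3.8 → best response Night.
Species 1 against Day: payoffs 5.2, 2.7, 1.1 → best response Dusk.
Species 1 against Dusk: payoffs 3.9, 0.6, 4 → best response Mixed.
Species 1 against Night: payoffs 0.6, 2.8, 5.1 → best response Mixed.
Species 2 against Dusk: payoffs 4.3, 5.7, 3.4, 5 → best response Day.
Species 2 against Night: payoffs 3, 4.8, 5.7, 2.1 → best response Dusk.
Species 2 against Mixed: payoffs 2.9, 3.6, 5.8, 3.2 → best response Dusk.
Mutual best responses: (Dusk, Day); (Mixed, Dusk).

(Dusk, Day) and (Mixed, Dusk)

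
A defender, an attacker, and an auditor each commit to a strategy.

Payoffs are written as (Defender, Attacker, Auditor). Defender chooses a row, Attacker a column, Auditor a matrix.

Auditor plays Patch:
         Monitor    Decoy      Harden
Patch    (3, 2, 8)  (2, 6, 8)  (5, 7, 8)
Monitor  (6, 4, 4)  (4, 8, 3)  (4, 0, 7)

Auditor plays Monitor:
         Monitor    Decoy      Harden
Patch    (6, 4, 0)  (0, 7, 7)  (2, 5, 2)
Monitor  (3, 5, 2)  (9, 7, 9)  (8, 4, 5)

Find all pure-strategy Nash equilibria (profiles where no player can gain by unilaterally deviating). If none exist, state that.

(Patch, Harden, Patch), (Monitor, Decoy, Monitor)

(Patch, Monitor, Patch): Defender can switch to Monitor (3 → 6). Not NE.
(Patch, Monitor, Monitor): Attacker can switch to Decoy (4 → 7). Not NE.
(Patch, Decoy, Patch): Defender can switch to Monitor (2 → 4). Not NE.
(Patch, Decoy, Monitor): Defender can switch to Monitor (0 → 9). Not NE.
(Patch, Harden, Patch): Defender gets 5, best alternative 4; Attacker gets 7, best alternative 6; Auditor gets 8, best alternative 2. No profitable deviation — NE.
(Patch, Harden, Monitor): Defender can switch to Monitor (2 → 8). Not NE.
(Monitor, Monitor, Patch): Attacker can switch to Decoy (4 → 8). Not NE.
(Monitor, Decoy, Monitor): Defender gets 9, best alternative 0; Attacker gets 7, best alternative 5; Auditor gets 9, best alternative 3. No profitable deviation — NE.
(The remaining 4 profiles each have a profitable deviation by the same check.)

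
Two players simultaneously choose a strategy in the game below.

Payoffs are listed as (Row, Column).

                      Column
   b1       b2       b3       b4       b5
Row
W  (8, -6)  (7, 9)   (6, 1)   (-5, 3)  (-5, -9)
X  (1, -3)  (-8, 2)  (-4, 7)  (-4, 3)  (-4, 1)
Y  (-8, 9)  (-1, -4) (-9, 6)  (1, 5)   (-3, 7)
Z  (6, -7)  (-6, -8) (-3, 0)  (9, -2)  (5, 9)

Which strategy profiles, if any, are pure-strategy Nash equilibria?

(W, b1): Column can switch to b2 (-6 → 9). Not NE.
(W, b2): Row gets 7, best alternative -1; Column gets 9, best alternative 3. No profitable deviation — NE.
(W, b3): Column can switch to b2 (1 → 9). Not NE.
(W, b4): Row can switch to X (-5 → -4). Not NE.
(W, b5): Row can switch to X (-5 → -4). Not NE.
(X, b1): Row can switch to W (1 → 8). Not NE.
(X, b2): Row can switch to W (-8 → 7). Not NE.
(X, b3): Row can switch to W (-4 → 6). Not NE.
(X, b4): Row can switch to Y (-4 → 1). Not NE.
(Z, b5): Row gets 5, best alternative -3; Column gets 9, best alternative 0. No profitable deviation — NE.
(The remaining 10 profiles each have a profitable deviation by the same check.)

(W, b2), (Z, b5)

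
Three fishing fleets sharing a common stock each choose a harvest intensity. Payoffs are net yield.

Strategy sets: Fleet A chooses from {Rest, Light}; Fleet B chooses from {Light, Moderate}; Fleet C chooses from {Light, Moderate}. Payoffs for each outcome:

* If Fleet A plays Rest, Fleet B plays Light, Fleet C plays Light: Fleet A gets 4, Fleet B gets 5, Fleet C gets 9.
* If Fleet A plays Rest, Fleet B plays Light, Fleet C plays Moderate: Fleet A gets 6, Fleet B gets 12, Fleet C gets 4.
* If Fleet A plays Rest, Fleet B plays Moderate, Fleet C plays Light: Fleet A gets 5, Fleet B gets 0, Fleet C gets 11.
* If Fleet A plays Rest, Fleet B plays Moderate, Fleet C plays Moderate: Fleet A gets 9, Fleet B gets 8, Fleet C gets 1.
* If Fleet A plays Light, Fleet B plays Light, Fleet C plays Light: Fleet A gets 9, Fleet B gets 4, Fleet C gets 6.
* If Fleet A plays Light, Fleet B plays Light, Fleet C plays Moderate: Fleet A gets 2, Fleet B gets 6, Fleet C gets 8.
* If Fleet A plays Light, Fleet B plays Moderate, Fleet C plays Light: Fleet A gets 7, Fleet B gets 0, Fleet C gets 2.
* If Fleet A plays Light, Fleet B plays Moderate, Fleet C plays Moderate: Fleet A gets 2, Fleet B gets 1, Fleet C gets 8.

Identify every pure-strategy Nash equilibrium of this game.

No pure-strategy Nash equilibrium.

Fleet A against (Light, Light): payoffs 4, 9 → best response Light.
Fleet A against (Light, Moderate): payoffs 6, 2 → best response Rest.
Fleet A against (Moderate, Light): payoffs 5, 7 → best response Light.
Fleet A against (Moderate, Moderate): payoffs 9, 2 → best response Rest.
Fleet B against (Rest, Light): payoffs 5, 0 → best response Light.
Fleet B against (Rest, Moderate): payoffs 12, 8 → best response Light.
Fleet B against (Light, Light): payoffs 4, 0 → best response Light.
Fleet B against (Light, Moderate): payoffs 6, 1 → best response Light.
Fleet C against (Rest, Light): payoffs 9, 4 → best response Light.
Fleet C against (Rest, Moderate): payoffs 11, 1 → best response Light.
Fleet C against (Light, Light): payoffs 6, 8 → best response Moderate.
Fleet C against (Light, Moderate): payoffs 2, 8 → best response Moderate.
No profile is a mutual best response for all players.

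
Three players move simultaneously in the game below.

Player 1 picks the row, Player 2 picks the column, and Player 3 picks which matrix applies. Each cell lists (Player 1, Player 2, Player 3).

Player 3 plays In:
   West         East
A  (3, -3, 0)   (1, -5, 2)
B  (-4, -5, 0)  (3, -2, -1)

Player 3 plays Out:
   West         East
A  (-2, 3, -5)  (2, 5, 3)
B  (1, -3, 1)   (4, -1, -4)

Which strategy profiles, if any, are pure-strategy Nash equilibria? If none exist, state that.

For each strategy profile, look for a profitable unilateral deviation.
(A, West, In): Player 1 gets 3, best alternative -4; Player 2 gets -3, best alternative -5; Player 3 gets 0, best alternative -5. No profitable deviation — NE.
(A, West, Out): Player 1 can switch to B (-2 → 1). Not NE.
(A, East, In): Player 1 can switch to B (1 → 3). Not NE.
(A, East, Out): Player 1 can switch to B (2 → 4). Not NE.
(B, West, In): Player 1 can switch to A (-4 → 3). Not NE.
(B, West, Out): Player 2 can switch to East (-3 → -1). Not NE.
(B, East, In): Player 1 gets 3, best alternative 1; Player 2 gets -2, best alternative -5; Player 3 gets -1, best alternative -4. No profitable deviation — NE.
(B, East, Out): Player 3 can switch to In (-4 → -1). Not NE.

Pure-strategy Nash equilibria: (A, West, In), (B, East, In)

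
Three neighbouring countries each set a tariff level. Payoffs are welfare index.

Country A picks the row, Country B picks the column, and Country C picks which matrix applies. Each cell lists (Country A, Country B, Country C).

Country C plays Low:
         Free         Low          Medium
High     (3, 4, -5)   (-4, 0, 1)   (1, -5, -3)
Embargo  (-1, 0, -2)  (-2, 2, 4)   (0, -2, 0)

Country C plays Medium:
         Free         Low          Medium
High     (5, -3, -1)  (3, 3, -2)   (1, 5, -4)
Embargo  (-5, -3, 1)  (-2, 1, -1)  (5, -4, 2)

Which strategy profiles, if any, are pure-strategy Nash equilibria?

(Embargo, Low, Low)

(High, Free, Low): Country C can switch to Medium (-5 → -1). Not NE.
(High, Free, Medium): Country B can switch to Low (-3 → 3). Not NE.
(High, Low, Low): Country A can switch to Embargo (-4 → -2). Not NE.
(High, Low, Medium): Country B can switch to Medium (3 → 5). Not NE.
(High, Medium, Low): Country B can switch to Free (-5 → 4). Not NE.
(High, Medium, Medium): Country A can switch to Embargo (1 → 5). Not NE.
(Embargo, Low, Low): Country A gets -2, best alternative -4; Country B gets 2, best alternative 0; Country C gets 4, best alternative -1. No profitable deviation — NE.
(The remaining 5 profiles each have a profitable deviation by the same check.)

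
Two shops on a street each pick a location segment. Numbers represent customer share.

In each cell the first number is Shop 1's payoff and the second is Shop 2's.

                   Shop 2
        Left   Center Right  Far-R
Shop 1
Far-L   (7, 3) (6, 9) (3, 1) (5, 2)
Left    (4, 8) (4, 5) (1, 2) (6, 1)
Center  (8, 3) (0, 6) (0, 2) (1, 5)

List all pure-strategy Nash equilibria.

Pure NE: (Far-L, Center)

For each player, find the best response to each opponent profile; mutual best responses are the pure NE.
Shop 1 against Left: payoffs 7, 4, 8 → best response Center.
Shop 1 against Center: payoffs 6, 4, 0 → best response Far-L.
Shop 1 against Right: payoffs 3, 1, 0 → best response Far-L.
Shop 1 against Far-R: payoffs 5, 6, 1 → best response Left.
Shop 2 against Far-L: payoffs 3, 9, 1, 2 → best response Center.
Shop 2 against Left: payoffs 8, 5, 2, 1 → best response Left.
Shop 2 against Center: payoffs 3, 6, 2, 5 → best response Center.
Mutual best responses: (Far-L, Center).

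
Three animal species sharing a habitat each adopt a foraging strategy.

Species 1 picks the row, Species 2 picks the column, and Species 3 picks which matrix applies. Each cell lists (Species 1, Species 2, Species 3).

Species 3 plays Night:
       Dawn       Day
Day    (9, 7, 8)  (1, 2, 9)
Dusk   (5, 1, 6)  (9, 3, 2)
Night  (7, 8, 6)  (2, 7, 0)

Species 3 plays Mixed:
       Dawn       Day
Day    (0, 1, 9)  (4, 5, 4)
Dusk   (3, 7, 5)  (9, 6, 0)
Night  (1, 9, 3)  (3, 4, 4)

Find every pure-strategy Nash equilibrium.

The unique pure-strategy Nash equilibrium is (Dusk, Day, Night).

Species 1 against (Dawn, Night): payoffs 9, 5, 7 → best response Day.
Species 1 against (Dawn, Mixed): payoffs 0, 3, 1 → best response Dusk.
Species 1 against (Day, Night): payoffs 1, 9, 2 → best response Dusk.
Species 1 against (Day, Mixed): payoffs 4, 9, 3 → best response Dusk.
Species 2 against (Day, Night): payoffs 7, 2 → best response Dawn.
Species 2 against (Day, Mixed): payoffs 1, 5 → best response Day.
Species 2 against (Dusk, Night): payoffs 1, 3 → best response Day.
Species 2 against (Dusk, Mixed): payoffs 7, 6 → best response Dawn.
Species 2 against (Night, Night): payoffs 8, 7 → best response Dawn.
Species 2 against (Night, Mixed): payoffs 9, 4 → best response Dawn.
Species 3 against (Day, Dawn): payoffs 8, 9 → best response Mixed.
Species 3 against (Day, Day): payoffs 9, 4 → best response Night.
Species 3 against (Dusk, Dawn): payoffs 6, 5 → best response Night.
Species 3 against (Dusk, Day): payoffs 2, 0 → best response Night.
Species 3 against (Night, Dawn): payoffs 6, 3 → best response Night.
Species 3 against (Night, Day): payoffs 0, 4 → best response Mixed.
Mutual best responses: (Dusk, Day, Night).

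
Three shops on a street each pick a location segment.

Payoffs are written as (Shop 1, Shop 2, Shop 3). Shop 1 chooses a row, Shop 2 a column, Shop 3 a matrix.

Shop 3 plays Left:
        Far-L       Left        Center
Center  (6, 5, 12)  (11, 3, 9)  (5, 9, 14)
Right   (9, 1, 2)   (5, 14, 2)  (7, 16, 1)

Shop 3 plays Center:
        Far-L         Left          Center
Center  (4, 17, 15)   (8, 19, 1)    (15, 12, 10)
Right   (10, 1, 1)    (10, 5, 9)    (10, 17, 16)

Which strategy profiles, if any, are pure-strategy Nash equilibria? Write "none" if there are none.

There is no pure-strategy Nash equilibrium.

For each strategy profile, look for a profitable unilateral deviation.
(Center, Far-L, Left): Shop 1 can switch to Right (6 → 9). Not NE.
(Center, Far-L, Center): Shop 1 can switch to Right (4 → 10). Not NE.
(Center, Left, Left): Shop 2 can switch to Far-L (3 → 5). Not NE.
(Center, Left, Center): Shop 1 can switch to Right (8 → 10). Not NE.
(Center, Center, Left): Shop 1 can switch to Right (5 → 7). Not NE.
(Center, Center, Center): Shop 2 can switch to Far-L (12 → 17). Not NE.
(The remaining 6 profiles each have a profitable deviation by the same check.)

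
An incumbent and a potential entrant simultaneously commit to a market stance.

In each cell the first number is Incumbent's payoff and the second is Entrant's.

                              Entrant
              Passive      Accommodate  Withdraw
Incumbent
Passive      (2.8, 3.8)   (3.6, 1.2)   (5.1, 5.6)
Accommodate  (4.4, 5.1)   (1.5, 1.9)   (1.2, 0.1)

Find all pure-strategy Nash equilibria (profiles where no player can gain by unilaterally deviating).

Mark each player's best response to every combination of opponents' strategies; a profile where every player is best-responding is a pure Nash equilibrium.
Incumbent against Passive: payoffs 2.8, 4.4 → best response Accommodate.
Incumbent against Accommodate: payoffs 3.6, 1.5 → best response Passive.
Incumbent against Withdraw: payoffs 5.1, 1.2 → best response Passive.
Entrant against Passive: payoffs 3.8, 1.2, 5.6 → best response Withdraw.
Entrant against Accommodate: payoffs 5.1, 1.9, 0.1 → best response Passive.
Mutual best responses: (Passive, Withdraw); (Accommodate, Passive).

The pure Nash equilibria are (Passive, Withdraw), (Accommodate, Passive).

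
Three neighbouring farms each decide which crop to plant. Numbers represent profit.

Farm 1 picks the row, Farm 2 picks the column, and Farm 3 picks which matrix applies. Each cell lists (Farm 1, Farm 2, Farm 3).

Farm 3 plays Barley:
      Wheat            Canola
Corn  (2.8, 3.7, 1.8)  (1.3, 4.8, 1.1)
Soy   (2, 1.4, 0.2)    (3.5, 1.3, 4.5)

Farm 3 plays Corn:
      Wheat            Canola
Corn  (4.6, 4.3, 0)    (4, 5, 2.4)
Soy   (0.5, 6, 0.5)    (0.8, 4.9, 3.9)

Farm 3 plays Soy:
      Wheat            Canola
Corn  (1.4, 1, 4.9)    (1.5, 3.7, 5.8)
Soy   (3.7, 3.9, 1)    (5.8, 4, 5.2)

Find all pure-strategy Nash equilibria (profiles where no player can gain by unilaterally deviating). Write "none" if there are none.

Pure NE: (Soy, Canola, Soy)

For each player, find the best response to each opponent profile; mutual best responses are the pure NE.
Farm 1 against (Wheat, Barley): payoffs 2.8, 2 → best response Corn.
Farm 1 against (Wheat, Corn): payoffs 4.6, 0.5 → best response Corn.
Farm 1 against (Wheat, Soy): payoffs 1.4, 3.7 → best response Soy.
Farm 1 against (Canola, Barley): payoffs 1.3, 3.5 → best response Soy.
Farm 1 against (Canola, Corn): payoffs 4, 0.8 → best response Corn.
Farm 1 against (Canola, Soy): payoffs 1.5, 5.8 → best response Soy.
Farm 2 against (Corn, Barley): payoffs 3.7, 4.8 → best response Canola.
Farm 2 against (Corn, Corn): payoffs 4.3, 5 → best response Canola.
Farm 2 against (Corn, Soy): payoffs 1, 3.7 → best response Canola.
Farm 2 against (Soy, Barley): payoffs 1.4, 1.3 → best response Wheat.
Farm 2 against (Soy, Corn): payoffs 6, 4.9 → best response Wheat.
Farm 2 against (Soy, Soy): payoffs 3.9, 4 → best response Canola.
Farm 3 against (Corn, Wheat): payoffs 1.8, 0, 4.9 → best response Soy.
Farm 3 against (Corn, Canola): payoffs 1.1, 2.4, 5.8 → best response Soy.
Farm 3 against (Soy, Wheat): payoffs 0.2, 0.5, 1 → best response Soy.
Farm 3 against (Soy, Canola): payoffs 4.5, 3.9, 5.2 → best response Soy.
Mutual best responses: (Soy, Canola, Soy).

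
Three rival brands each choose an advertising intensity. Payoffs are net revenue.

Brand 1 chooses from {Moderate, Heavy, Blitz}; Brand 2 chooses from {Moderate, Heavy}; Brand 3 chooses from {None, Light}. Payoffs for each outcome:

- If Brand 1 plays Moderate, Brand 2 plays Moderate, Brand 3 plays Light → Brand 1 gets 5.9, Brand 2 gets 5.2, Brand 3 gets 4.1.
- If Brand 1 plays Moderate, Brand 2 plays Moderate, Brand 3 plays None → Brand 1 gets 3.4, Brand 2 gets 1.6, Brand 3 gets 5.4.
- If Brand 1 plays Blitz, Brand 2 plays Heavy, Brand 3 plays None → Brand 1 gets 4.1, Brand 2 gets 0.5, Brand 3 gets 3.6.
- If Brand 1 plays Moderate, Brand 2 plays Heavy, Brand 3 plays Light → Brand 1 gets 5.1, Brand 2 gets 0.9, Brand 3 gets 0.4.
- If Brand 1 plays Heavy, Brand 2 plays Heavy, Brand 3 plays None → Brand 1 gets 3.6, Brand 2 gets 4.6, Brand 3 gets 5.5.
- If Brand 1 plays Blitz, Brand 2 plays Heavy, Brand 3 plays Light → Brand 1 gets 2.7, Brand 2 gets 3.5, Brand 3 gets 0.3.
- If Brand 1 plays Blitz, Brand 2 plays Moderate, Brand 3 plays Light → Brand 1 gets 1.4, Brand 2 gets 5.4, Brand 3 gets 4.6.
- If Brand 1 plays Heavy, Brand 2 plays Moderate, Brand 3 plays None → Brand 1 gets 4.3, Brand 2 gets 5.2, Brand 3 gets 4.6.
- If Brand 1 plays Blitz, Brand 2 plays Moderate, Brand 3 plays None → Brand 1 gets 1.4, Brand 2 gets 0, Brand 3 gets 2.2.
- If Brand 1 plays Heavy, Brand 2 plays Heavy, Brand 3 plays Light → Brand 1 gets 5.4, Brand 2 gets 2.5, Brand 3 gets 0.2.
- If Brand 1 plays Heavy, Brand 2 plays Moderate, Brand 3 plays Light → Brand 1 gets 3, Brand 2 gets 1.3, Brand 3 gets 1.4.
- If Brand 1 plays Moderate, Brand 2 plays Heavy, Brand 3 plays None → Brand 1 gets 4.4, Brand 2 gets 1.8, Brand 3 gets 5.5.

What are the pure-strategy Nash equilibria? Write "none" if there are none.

For each player, find the best response to each opponent profile; mutual best responses are the pure NE.
Brand 1 against (Moderate, None): payoffs 3.4, 4.3, 1.4 → best response Heavy.
Brand 1 against (Moderate, Light): payoffs 5.9, 3, 1.4 → best response Moderate.
Brand 1 against (Heavy, None): payoffs 4.4, 3.6, 4.1 → best response Moderate.
Brand 1 against (Heavy, Light): payoffs 5.1, 5.4, 2.7 → best response Heavy.
Brand 2 against (Moderate, None): payoffs 1.6, 1.8 → best response Heavy.
Brand 2 against (Moderate, Light): payoffs 5.2, 0.9 → best response Moderate.
Brand 2 against (Heavy, None): payoffs 5.2, 4.6 → best response Moderate.
Brand 2 against (Heavy, Light): payoffs 1.3, 2.5 → best response Heavy.
Brand 2 against (Blitz, None): payoffs 0, 0.5 → best response Heavy.
Brand 2 against (Blitz, Light): payoffs 5.4, 3.5 → best response Moderate.
Brand 3 against (Moderate, Moderate): payoffs 5.4, 4.1 → best response None.
Brand 3 against (Moderate, Heavy): payoffs 5.5, 0.4 → best response None.
Brand 3 against (Heavy, Moderate): payoffs 4.6, 1.4 → best response None.
Brand 3 against (Heavy, Heavy): payoffs 5.5, 0.2 → best response None.
Brand 3 against (Blitz, Moderate): payoffs 2.2, 4.6 → best response Light.
Brand 3 against (Blitz, Heavy): payoffs 3.6, 0.3 → best response None.
Mutual best responses: (Moderate, Heavy, None); (Heavy, Moderate, None).

The pure Nash equilibria are (Moderate, Heavy, None), (Heavy, Moderate, None).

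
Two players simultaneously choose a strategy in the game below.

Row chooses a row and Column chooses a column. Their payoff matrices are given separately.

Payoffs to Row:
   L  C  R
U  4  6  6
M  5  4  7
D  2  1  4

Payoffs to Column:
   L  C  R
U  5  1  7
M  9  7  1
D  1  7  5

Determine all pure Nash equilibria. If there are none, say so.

(M, L)

Row against L: payoffs 4, 5, 2 → best response M.
Row against C: payoffs 6, 4, 1 → best response U.
Row against R: payoffs 6, 7, 4 → best response M.
Column against U: payoffs 5, 1, 7 → best response R.
Column against M: payoffs 9, 7, 1 → best response L.
Column against D: payoffs 1, 7, 5 → best response C.
Mutual best responses: (M, L).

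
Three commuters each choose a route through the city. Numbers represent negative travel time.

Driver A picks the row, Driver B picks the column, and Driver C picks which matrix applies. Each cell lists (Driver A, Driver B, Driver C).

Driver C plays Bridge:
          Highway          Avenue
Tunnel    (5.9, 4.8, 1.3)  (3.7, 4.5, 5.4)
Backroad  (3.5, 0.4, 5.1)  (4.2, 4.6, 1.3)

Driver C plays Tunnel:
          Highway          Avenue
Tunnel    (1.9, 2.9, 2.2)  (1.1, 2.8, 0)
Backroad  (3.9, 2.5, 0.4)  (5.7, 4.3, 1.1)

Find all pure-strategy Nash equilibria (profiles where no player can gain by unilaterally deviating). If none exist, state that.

The unique pure-strategy Nash equilibrium is (Backroad, Avenue, Bridge).

(Tunnel, Highway, Bridge): Driver C can switch to Tunnel (1.3 → 2.2). Not NE.
(Tunnel, Highway, Tunnel): Driver A can switch to Backroad (1.9 → 3.9). Not NE.
(Tunnel, Avenue, Bridge): Driver A can switch to Backroad (3.7 → 4.2). Not NE.
(Tunnel, Avenue, Tunnel): Driver A can switch to Backroad (1.1 → 5.7). Not NE.
(Backroad, Highway, Bridge): Driver A can switch to Tunnel (3.5 → 5.9). Not NE.
(Backroad, Highway, Tunnel): Driver B can switch to Avenue (2.5 → 4.3). Not NE.
(Backroad, Avenue, Bridge): Driver A gets 4.2, best alternative 3.7; Driver B gets 4.6, best alternative 0.4; Driver C gets 1.3, best alternative 1.1. No profitable deviation — NE.
(Backroad, Avenue, Tunnel): Driver C can switch to Bridge (1.1 → 1.3). Not NE.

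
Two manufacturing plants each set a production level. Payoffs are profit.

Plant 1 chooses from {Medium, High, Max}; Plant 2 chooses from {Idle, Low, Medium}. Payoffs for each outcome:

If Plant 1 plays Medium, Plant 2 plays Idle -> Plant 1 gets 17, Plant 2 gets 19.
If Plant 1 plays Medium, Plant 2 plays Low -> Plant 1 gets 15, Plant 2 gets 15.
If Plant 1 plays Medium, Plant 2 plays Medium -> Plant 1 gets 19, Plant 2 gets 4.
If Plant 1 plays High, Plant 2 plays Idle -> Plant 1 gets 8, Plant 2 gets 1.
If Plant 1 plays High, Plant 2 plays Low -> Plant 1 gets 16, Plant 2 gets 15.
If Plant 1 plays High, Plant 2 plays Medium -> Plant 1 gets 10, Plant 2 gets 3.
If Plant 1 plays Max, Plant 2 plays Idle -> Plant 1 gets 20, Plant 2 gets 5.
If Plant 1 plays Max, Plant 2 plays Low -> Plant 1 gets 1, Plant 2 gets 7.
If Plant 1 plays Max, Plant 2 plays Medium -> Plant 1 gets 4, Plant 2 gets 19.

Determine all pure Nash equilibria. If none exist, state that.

(High, Low)

(Medium, Idle): Plant 1 can switch to Max (17 → 20). Not NE.
(Medium, Low): Plant 1 can switch to High (15 → 16). Not NE.
(Medium, Medium): Plant 2 can switch to Idle (4 → 19). Not NE.
(High, Idle): Plant 1 can switch to Medium (8 → 17). Not NE.
(High, Low): Plant 1 gets 16, best alternative 15; Plant 2 gets 15, best alternative 3. No profitable deviation — NE.
(High, Medium): Plant 1 can switch to Medium (10 → 19). Not NE.
(Max, Idle): Plant 2 can switch to Low (5 → 7). Not NE.
(Max, Low): Plant 1 can switch to Medium (1 → 15). Not NE.
(Max, Medium): Plant 1 can switch to Medium (4 → 19). Not NE.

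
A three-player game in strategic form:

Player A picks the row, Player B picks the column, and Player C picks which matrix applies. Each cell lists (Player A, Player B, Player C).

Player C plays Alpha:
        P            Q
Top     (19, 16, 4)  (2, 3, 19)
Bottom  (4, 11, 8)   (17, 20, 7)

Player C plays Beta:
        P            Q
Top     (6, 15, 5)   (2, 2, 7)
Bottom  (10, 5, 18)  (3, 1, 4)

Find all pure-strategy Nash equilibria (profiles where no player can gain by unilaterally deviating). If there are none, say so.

The pure Nash equilibria are (Bottom, P, Beta), (Bottom, Q, Alpha).

(Top, P, Alpha): Player C can switch to Beta (4 → 5). Not NE.
(Top, P, Beta): Player A can switch to Bottom (6 → 10). Not NE.
(Top, Q, Alpha): Player A can switch to Bottom (2 → 17). Not NE.
(Top, Q, Beta): Player A can switch to Bottom (2 → 3). Not NE.
(Bottom, P, Alpha): Player A can switch to Top (4 → 19). Not NE.
(Bottom, P, Beta): Player A gets 10, best alternative 6; Player B gets 5, best alternative 1; Player C gets 18, best alternative 8. No profitable deviation — NE.
(Bottom, Q, Alpha): Player A gets 17, best alternative 2; Player B gets 20, best alternative 11; Player C gets 7, best alternative 4. No profitable deviation — NE.
(Bottom, Q, Beta): Player B can switch to P (1 → 5). Not NE.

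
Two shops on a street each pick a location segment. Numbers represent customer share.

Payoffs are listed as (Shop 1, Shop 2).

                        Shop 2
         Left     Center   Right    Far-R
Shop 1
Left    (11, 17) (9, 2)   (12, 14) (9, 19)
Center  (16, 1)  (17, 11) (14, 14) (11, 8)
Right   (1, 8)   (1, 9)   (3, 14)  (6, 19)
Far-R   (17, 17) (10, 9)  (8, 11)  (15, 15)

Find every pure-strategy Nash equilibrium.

Shop 1 against Left: payoffs 11, 16, 1, 17 → best response Far-R.
Shop 1 against Center: payoffs 9, 17, 1, 10 → best response Center.
Shop 1 against Right: payoffs 12, 14, 3, 8 → best response Center.
Shop 1 against Far-R: payoffs 9, 11, 6, 15 → best response Far-R.
Shop 2 against Left: payoffs 17, 2, 14, 19 → best response Far-R.
Shop 2 against Center: payoffs 1, 11, 14, 8 → best response Right.
Shop 2 against Right: payoffs 8, 9, 14, 19 → best response Far-R.
Shop 2 against Far-R: payoffs 17, 9, 11, 15 → best response Left.
Mutual best responses: (Center, Right); (Far-R, Left).

Pure-strategy Nash equilibria: (Center, Right) and (Far-R, Left)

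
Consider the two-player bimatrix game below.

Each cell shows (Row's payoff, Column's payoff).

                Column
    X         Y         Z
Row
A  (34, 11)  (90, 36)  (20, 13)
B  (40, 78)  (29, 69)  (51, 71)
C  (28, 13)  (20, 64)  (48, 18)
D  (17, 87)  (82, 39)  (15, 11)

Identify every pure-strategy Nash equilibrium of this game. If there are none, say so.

Pure-strategy Nash equilibria: (A, Y), (B, X)

Row against X: payoffs 34, 40, 28, 17 → best response B.
Row against Y: payoffs 90, 29, 20, 82 → best response A.
Row against Z: payoffs 20, 51, 48, 15 → best response B.
Column against A: payoffs 11, 36, 13 → best response Y.
Column against B: payoffs 78, 69, 71 → best response X.
Column against C: payoffs 13, 64, 18 → best response Y.
Column against D: payoffs 87, 39, 11 → best response X.
Mutual best responses: (A, Y); (B, X).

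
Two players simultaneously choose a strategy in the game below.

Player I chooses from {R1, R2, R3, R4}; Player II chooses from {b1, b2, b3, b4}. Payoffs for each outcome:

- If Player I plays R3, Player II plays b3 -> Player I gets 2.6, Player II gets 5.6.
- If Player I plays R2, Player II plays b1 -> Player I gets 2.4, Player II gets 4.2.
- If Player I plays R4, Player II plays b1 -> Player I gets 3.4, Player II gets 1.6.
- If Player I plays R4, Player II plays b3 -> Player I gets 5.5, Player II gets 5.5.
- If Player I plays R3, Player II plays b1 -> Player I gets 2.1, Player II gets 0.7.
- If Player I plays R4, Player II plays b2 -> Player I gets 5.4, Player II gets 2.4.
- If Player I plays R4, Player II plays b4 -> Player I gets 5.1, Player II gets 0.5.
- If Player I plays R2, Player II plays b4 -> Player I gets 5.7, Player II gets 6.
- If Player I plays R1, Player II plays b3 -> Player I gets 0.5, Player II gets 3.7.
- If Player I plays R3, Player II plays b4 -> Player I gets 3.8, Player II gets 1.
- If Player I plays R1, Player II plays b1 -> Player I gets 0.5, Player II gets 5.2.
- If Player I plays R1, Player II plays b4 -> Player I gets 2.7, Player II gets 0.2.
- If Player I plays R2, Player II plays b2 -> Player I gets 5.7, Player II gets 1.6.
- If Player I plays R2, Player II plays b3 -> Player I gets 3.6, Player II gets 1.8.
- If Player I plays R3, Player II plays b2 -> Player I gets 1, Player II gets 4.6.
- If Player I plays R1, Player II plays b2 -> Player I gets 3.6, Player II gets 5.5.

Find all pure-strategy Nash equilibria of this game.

Pure-strategy Nash equilibria: (R2, b4) and (R4, b3)

Player I against b1: payoffs 0.5, 2.4, 2.1, 3.4 → best response R4.
Player I against b2: payoffs 3.6, 5.7, 1, 5.4 → best response R2.
Player I against b3: payoffs 0.5, 3.6, 2.6, 5.5 → best response R4.
Player I against b4: payoffs 2.7, 5.7, 3.8, 5.1 → best response R2.
Player II against R1: payoffs 5.2, 5.5, 3.7, 0.2 → best response b2.
Player II against R2: payoffs 4.2, 1.6, 1.8, 6 → best response b4.
Player II against R3: payoffs 0.7, 4.6, 5.6, 1 → best response b3.
Player II against R4: payoffs 1.6, 2.4, 5.5, 0.5 → best response b3.
Mutual best responses: (R2, b4); (R4, b3).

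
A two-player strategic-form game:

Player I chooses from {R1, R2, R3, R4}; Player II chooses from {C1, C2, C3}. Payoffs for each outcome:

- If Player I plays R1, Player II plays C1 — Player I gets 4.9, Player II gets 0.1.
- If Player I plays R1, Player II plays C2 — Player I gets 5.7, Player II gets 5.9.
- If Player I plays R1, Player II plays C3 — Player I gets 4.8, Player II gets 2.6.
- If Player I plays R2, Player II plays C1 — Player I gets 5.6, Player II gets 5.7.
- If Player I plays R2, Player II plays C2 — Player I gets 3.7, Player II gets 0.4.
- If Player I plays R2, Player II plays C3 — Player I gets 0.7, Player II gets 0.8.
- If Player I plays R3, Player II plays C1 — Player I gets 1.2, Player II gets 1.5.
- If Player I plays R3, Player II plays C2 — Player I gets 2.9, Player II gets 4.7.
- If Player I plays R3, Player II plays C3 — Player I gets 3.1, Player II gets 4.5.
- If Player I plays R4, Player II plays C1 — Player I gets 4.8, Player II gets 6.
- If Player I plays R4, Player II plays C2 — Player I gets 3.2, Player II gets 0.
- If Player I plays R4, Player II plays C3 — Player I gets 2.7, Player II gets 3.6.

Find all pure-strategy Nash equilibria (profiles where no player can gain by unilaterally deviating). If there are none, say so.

Pure-strategy Nash equilibria: (R1, C2); (R2, C1)

For each player, find the best response to each opponent profile; mutual best responses are the pure NE.
Player I against C1: payoffs 4.9, 5.6, 1.2, 4.8 → best response R2.
Player I against C2: payoffs 5.7, 3.7, 2.9, 3.2 → best response R1.
Player I against C3: payoffs 4.8, 0.7, 3.1, 2.7 → best response R1.
Player II against R1: payoffs 0.1, 5.9, 2.6 → best response C2.
Player II against R2: payoffs 5.7, 0.4, 0.8 → best response C1.
Player II against R3: payoffs 1.5, 4.7, 4.5 → best response C2.
Player II against R4: payoffs 6, 0, 3.6 → best response C1.
Mutual best responses: (R1, C2); (R2, C1).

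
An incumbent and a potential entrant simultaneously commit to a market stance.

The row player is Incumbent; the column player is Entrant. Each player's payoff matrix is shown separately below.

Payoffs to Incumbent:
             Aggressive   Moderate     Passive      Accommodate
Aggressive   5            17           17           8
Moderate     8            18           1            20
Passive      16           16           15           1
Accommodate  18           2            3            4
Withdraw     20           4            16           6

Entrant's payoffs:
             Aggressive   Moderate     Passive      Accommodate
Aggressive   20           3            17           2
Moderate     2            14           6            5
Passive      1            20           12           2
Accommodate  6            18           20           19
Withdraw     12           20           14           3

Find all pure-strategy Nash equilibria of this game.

Incumbent against Aggressive: payoffs 5, 8, 16, 18, 20 → best response Withdraw.
Incumbent against Moderate: payoffs 17, 18, 16, 2, 4 → best response Moderate.
Incumbent against Passive: payoffs 17, 1, 15, 3, 16 → best response Aggressive.
Incumbent against Accommodate: payoffs 8, 20, 1, 4, 6 → best response Moderate.
Entrant against Aggressive: payoffs 20, 3, 17, 2 → best response Aggressive.
Entrant against Moderate: payoffs 2, 14, 6, 5 → best response Moderate.
Entrant against Passive: payoffs 1, 20, 12, 2 → best response Moderate.
Entrant against Accommodate: payoffs 6, 18, 20, 19 → best response Passive.
Entrant against Withdraw: payoffs 12, 20, 14, 3 → best response Moderate.
Mutual best responses: (Moderate, Moderate).

The unique pure-strategy Nash equilibrium is (Moderate, Moderate).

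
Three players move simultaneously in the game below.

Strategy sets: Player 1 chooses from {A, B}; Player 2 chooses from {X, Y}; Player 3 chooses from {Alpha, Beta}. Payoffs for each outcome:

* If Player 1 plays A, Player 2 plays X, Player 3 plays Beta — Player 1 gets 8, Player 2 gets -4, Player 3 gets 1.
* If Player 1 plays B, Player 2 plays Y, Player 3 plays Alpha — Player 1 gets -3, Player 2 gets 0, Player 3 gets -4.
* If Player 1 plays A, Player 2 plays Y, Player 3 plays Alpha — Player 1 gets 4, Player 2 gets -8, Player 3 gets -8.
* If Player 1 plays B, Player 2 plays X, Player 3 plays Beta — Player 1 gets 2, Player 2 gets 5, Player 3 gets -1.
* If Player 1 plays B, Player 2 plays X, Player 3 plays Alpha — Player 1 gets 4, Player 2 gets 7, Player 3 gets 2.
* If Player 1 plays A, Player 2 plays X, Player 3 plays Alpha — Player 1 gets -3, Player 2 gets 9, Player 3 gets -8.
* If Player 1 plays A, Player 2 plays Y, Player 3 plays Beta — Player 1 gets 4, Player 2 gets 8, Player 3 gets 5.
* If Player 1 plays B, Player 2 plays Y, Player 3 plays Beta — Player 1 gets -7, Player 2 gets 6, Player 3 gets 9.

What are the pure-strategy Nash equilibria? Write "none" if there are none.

(A, X, Alpha): Player 1 can switch to B (-3 → 4). Not NE.
(A, X, Beta): Player 2 can switch to Y (-4 → 8). Not NE.
(A, Y, Alpha): Player 2 can switch to X (-8 → 9). Not NE.
(A, Y, Beta): Player 1 gets 4, best alternative -7; Player 2 gets 8, best alternative -4; Player 3 gets 5, best alternative -8. No profitable deviation — NE.
(B, X, Alpha): Player 1 gets 4, best alternative -3; Player 2 gets 7, best alternative 0; Player 3 gets 2, best alternative -1. No profitable deviation — NE.
(B, X, Beta): Player 1 can switch to A (2 → 8). Not NE.
(B, Y, Alpha): Player 1 can switch to A (-3 → 4). Not NE.
(B, Y, Beta): Player 1 can switch to A (-7 → 4). Not NE.

The pure Nash equilibria are (A, Y, Beta), (B, X, Alpha).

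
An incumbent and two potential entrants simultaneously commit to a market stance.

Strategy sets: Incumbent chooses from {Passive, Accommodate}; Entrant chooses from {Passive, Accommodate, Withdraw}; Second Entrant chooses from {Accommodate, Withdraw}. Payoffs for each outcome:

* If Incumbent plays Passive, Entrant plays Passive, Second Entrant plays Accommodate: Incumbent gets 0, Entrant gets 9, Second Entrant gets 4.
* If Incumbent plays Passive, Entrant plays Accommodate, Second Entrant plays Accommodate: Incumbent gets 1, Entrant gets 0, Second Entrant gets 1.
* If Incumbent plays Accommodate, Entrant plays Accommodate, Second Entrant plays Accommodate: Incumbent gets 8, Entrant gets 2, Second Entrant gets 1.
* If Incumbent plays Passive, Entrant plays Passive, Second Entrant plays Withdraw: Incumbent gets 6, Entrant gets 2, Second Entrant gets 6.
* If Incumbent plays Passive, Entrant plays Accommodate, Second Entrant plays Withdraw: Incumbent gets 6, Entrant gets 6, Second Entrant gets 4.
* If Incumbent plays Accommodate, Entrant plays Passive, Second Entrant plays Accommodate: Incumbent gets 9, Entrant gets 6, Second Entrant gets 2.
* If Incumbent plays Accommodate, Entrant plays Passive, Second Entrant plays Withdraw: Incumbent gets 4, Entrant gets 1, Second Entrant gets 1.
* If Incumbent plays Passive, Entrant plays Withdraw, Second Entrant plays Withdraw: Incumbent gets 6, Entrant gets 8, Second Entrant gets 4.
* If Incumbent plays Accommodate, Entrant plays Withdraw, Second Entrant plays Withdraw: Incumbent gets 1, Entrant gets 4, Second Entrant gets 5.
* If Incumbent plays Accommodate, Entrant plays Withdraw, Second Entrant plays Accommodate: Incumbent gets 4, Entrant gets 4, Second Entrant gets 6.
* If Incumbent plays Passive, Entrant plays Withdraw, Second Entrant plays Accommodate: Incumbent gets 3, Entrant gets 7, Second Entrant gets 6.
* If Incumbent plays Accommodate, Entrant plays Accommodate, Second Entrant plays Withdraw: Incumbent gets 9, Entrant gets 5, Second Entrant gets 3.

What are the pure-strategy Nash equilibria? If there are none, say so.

For each player, find the best response to each opponent profile; mutual best responses are the pure NE.
Incumbent against (Passive, Accommodate): payoffs 0, 9 → best response Accommodate.
Incumbent against (Passive, Withdraw): payoffs 6, 4 → best response Passive.
Incumbent against (Accommodate, Accommodate): payoffs 1, 8 → best response Accommodate.
Incumbent against (Accommodate, Withdraw): payoffs 6, 9 → best response Accommodate.
Incumbent against (Withdraw, Accommodate): payoffs 3, 4 → best response Accommodate.
Incumbent against (Withdraw, Withdraw): payoffs 6, 1 → best response Passive.
Entrant against (Passive, Accommodate): payoffs 9, 0, 7 → best response Passive.
Entrant against (Passive, Withdraw): payoffs 2, 6, 8 → best response Withdraw.
Entrant against (Accommodate, Accommodate): payoffs 6, 2, 4 → best response Passive.
Entrant against (Accommodate, Withdraw): payoffs 1, 5, 4 → best response Accommodate.
Second Entrant against (Passive, Passive): payoffs 4, 6 → best response Withdraw.
Second Entrant against (Passive, Accommodate): payoffs 1, 4 → best response Withdraw.
Second Entrant against (Passive, Withdraw): payoffs 6, 4 → best response Accommodate.
Second Entrant against (Accommodate, Passive): payoffs 2, 1 → best response Accommodate.
Second Entrant against (Accommodate, Accommodate): payoffs 1, 3 → best response Withdraw.
Second Entrant against (Accommodate, Withdraw): payoffs 6, 5 → best response Accommodate.
Mutual best responses: (Accommodate, Passive, Accommodate); (Accommodate, Accommodate, Withdraw).

The pure Nash equilibria are (Accommodate, Passive, Accommodate), (Accommodate, Accommodate, Withdraw).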